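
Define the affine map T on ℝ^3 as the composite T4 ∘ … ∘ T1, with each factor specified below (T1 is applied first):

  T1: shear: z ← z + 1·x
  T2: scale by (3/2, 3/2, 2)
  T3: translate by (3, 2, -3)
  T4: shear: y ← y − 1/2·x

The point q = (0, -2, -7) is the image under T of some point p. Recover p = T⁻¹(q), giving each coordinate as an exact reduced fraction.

p = (-2, -8/3, 0)

T1 = [1 0 0 0; 0 1 0 0; 1 0 1 0; 0 0 0 1]
T2·T1 = [3/2 0 0 0; 0 3/2 0 0; 2 0 2 0; 0 0 0 1]
T3·…·T1 = [3/2 0 0 3; 0 3/2 0 2; 2 0 2 -3; 0 0 0 1]
T4·…·T1 = [3/2 0 0 3; -3/4 3/2 0 1/2; 2 0 2 -3; 0 0 0 1]
det M = 9/2; M⁻¹ = [2/3 0 0 -2; 1/3 2/3 0 -4/3; -2/3 0 1/2 7/2; 0 0 0 1]
M⁻¹ · (0, -2, -7)ᵀ = (-2, -8/3, 0)ᵀ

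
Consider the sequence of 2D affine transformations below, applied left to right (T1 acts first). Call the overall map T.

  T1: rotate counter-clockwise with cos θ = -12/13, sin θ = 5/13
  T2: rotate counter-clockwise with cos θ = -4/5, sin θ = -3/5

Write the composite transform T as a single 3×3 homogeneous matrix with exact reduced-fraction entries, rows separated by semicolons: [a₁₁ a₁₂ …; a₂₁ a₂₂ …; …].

T1 = [-12/13 -5/13 0; 5/13 -12/13 0; 0 0 1]
T2·T1 = [63/65 -16/65 0; 16/65 63/65 0; 0 0 1]

T = [63/65 -16/65 0; 16/65 63/65 0; 0 0 1]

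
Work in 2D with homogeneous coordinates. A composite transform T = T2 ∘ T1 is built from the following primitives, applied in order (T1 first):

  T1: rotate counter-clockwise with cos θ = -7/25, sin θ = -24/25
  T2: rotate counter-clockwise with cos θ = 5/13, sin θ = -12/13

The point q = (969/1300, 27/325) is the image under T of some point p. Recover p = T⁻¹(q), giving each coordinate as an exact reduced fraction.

T1 = [-7/25 24/25 0; -24/25 -7/25 0; 0 0 1]
T2·T1 = [-323/325 36/325 0; -36/325 -323/325 0; 0 0 1]
det M = 1; M⁻¹ = [-323/325 -36/325 0; 36/325 -323/325 0; 0 0 1]
M⁻¹ · (969/1300, 27/325)ᵀ = (-3/4, 0)ᵀ

p = (-3/4, 0)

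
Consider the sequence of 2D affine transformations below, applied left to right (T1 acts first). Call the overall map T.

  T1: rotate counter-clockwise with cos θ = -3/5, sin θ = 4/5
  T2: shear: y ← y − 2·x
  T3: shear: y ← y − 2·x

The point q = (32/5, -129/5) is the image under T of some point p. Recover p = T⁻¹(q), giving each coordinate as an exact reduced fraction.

p = (-4, -5)

T1 = [-3/5 -4/5 0; 4/5 -3/5 0; 0 0 1]
T2·T1 = [-3/5 -4/5 0; 2 1 0; 0 0 1]
T3·…·T1 = [-3/5 -4/5 0; 16/5 13/5 0; 0 0 1]
det M = 1; M⁻¹ = [13/5 4/5 0; -16/5 -3/5 0; 0 0 1]
M⁻¹ · (32/5, -129/5)ᵀ = (-4, -5)ᵀ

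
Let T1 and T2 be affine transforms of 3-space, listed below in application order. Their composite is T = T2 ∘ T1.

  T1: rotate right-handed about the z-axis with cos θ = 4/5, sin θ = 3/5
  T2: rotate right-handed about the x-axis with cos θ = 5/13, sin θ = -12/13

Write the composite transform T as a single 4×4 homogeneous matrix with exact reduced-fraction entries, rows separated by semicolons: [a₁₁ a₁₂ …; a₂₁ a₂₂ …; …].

T = [4/5 -3/5 0 0; 3/13 4/13 12/13 0; -36/65 -48/65 5/13 0; 0 0 0 1]

T1 = [4/5 -3/5 0 0; 3/5 4/5 0 0; 0 0 1 0; 0 0 0 1]
T2·T1 = [4/5 -3/5 0 0; 3/13 4/13 12/13 0; -36/65 -48/65 5/13 0; 0 0 0 1]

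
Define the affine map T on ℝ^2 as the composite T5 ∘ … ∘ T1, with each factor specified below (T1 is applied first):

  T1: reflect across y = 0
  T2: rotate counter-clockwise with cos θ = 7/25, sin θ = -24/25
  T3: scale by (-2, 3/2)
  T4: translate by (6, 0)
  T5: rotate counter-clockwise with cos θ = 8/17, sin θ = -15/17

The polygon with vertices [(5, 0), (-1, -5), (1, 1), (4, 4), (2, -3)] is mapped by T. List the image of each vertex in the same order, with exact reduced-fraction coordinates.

T1 reflect across y = 0: (5, 0) → (5, 0); (-1, -5) → (-1, 5); (1, 1) → (1, -1); (4, 4) → (4, -4); (2, -3) → (2, 3)
T2 rotate counter-clockwise with cos θ = 7/25, sin θ = -24/25: (5, 0) → (7/5, -24/5); (-1, 5) → (113/25, 59/25); (1, -1) → (-17/25, -31/25); (4, -4) → (-68/25, -124/25); (2, 3) → (86/25, -27/25)
T3 scale by (-2, 3/2): (7/5, -24/5) → (-14/5, -36/5); (113/25, 59/25) → (-226/25, 177/50); (-17/25, -31/25) → (34/25, -93/50); (-68/25, -124/25) → (136/25, -186/25); (86/25, -27/25) → (-172/25, -81/50)
T4 translate by (6, 0): (-14/5, -36/5) → (16/5, -36/5); (-226/25, 177/50) → (-76/25, 177/50); (34/25, -93/50) → (184/25, -93/50); (136/25, -186/25) → (286/25, -186/25); (-172/25, -81/50) → (-22/25, -81/50)
T5 rotate counter-clockwise with cos θ = 8/17, sin θ = -15/17: (16/5, -36/5) → (-412/85, -528/85); (-76/25, 177/50) → (1439/850, 1848/425); (184/25, -93/50) → (1549/850, -3132/425); (286/25, -186/25) → (-502/425, -5778/425); (-22/25, -81/50) → (-1567/850, 6/425)

image vertices: (-412/85, -528/85), (1439/850, 1848/425), (1549/850, -3132/425), (-502/425, -5778/425), (-1567/850, 6/425)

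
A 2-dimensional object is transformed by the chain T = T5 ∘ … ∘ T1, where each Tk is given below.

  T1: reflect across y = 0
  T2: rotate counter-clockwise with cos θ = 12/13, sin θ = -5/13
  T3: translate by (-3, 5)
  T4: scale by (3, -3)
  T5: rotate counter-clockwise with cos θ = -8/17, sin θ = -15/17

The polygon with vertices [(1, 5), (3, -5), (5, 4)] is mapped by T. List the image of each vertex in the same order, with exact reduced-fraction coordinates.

image vertices: (96/17, 180/17), (-5478/221, 1650/221), (336/221, -237/221)

T1 reflect across y = 0: (1, 5) → (1, -5); (3, -5) → (3, 5); (5, 4) → (5, -4)
T2 rotate counter-clockwise with cos θ = 12/13, sin θ = -5/13: (1, -5) → (-1, -5); (3, 5) → (61/13, 45/13); (5, -4) → (40/13, -73/13)
T3 translate by (-3, 5): (-1, -5) → (-4, 0); (61/13, 45/13) → (22/13, 110/13); (40/13, -73/13) → (1/13, -8/13)
T4 scale by (3, -3): (-4, 0) → (-12, 0); (22/13, 110/13) → (66/13, -330/13); (1/13, -8/13) → (3/13, 24/13)
T5 rotate counter-clockwise with cos θ = -8/17, sin θ = -15/17: (-12, 0) → (96/17, 180/17); (66/13, -330/13) → (-5478/221, 1650/221); (3/13, 24/13) → (336/221, -237/221)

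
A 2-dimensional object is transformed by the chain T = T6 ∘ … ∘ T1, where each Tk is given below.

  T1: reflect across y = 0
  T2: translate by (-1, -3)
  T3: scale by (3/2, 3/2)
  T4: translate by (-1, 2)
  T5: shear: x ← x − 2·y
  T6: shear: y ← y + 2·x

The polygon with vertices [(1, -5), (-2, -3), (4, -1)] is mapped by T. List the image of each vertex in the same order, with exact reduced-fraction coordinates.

image vertices: (-11, -17), (-19/2, -17), (11/2, 10)

T1 reflect across y = 0: (1, -5) → (1, 5); (-2, -3) → (-2, 3); (4, -1) → (4, 1)
T2 translate by (-1, -3): (1, 5) → (0, 2); (-2, 3) → (-3, 0); (4, 1) → (3, -2)
T3 scale by (3/2, 3/2): (0, 2) → (0, 3); (-3, 0) → (-9/2, 0); (3, -2) → (9/2, -3)
T4 translate by (-1, 2): (0, 3) → (-1, 5); (-9/2, 0) → (-11/2, 2); (9/2, -3) → (7/2, -1)
T5 shear: x ← x − 2·y: (-1, 5) → (-11, 5); (-11/2, 2) → (-19/2, 2); (7/2, -1) → (11/2, -1)
T6 shear: y ← y + 2·x: (-11, 5) → (-11, -17); (-19/2, 2) → (-19/2, -17); (11/2, -1) → (11/2, 10)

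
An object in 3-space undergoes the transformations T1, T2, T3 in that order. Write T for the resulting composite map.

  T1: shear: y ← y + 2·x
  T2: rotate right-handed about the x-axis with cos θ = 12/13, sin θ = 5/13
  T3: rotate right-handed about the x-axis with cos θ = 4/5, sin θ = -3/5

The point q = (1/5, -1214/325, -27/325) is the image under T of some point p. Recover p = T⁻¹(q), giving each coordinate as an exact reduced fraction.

p = (1/5, -4, -1)

T1 = [1 0 0 0; 2 1 0 0; 0 0 1 0; 0 0 0 1]
T2·T1 = [1 0 0 0; 24/13 12/13 -5/13 0; 10/13 5/13 12/13 0; 0 0 0 1]
T3·…·T1 = [1 0 0 0; 126/65 63/65 16/65 0; -32/65 -16/65 63/65 0; 0 0 0 1]
det M = 1; M⁻¹ = [1 0 0 0; -2 63/65 -16/65 0; 0 16/65 63/65 0; 0 0 0 1]
M⁻¹ · (1/5, -1214/325, -27/325)ᵀ = (1/5, -4, -1)ᵀ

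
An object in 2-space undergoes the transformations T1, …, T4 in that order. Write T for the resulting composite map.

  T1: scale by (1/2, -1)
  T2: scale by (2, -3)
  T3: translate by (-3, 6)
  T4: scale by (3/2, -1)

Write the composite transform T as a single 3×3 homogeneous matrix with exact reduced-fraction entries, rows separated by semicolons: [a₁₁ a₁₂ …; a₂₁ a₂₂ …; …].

T = [3/2 0 -9/2; 0 -3 -6; 0 0 1]

T1 = [1/2 0 0; 0 -1 0; 0 0 1]
T2·T1 = [1 0 0; 0 3 0; 0 0 1]
T3·…·T1 = [1 0 -3; 0 3 6; 0 0 1]
T4·…·T1 = [3/2 0 -9/2; 0 -3 -6; 0 0 1]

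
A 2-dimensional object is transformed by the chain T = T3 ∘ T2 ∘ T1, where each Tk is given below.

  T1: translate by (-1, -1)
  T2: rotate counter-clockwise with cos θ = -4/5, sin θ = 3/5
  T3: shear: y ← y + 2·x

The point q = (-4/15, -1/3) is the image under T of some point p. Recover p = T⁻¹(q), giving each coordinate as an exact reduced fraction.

T1 = [1 0 -1; 0 1 -1; 0 0 1]
T2·T1 = [-4/5 -3/5 7/5; 3/5 -4/5 1/5; 0 0 1]
T3·…·T1 = [-4/5 -3/5 7/5; -1 -2 3; 0 0 1]
det M = 1; M⁻¹ = [-2 3/5 1; 1 -4/5 1; 0 0 1]
M⁻¹ · (-4/15, -1/3)ᵀ = (4/3, 1)ᵀ

p = (4/3, 1)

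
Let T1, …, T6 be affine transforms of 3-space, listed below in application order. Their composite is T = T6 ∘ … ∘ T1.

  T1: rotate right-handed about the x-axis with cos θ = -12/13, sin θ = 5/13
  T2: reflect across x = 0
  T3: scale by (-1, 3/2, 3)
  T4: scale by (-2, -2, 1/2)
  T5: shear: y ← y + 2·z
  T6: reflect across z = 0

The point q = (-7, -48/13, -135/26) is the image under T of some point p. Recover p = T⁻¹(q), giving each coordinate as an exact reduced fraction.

p = (7/2, -3, -5)

T1 = [1 0 0 0; 0 -12/13 -5/13 0; 0 5/13 -12/13 0; 0 0 0 1]
T2·T1 = [-1 0 0 0; 0 -12/13 -5/13 0; 0 5/13 -12/13 0; 0 0 0 1]
T3·…·T1 = [1 0 0 0; 0 -18/13 -15/26 0; 0 15/13 -36/13 0; 0 0 0 1]
T4·…·T1 = [-2 0 0 0; 0 36/13 15/13 0; 0 15/26 -18/13 0; 0 0 0 1]
T5·…·T1 = [-2 0 0 0; 0 51/13 -21/13 0; 0 15/26 -18/13 0; 0 0 0 1]
T6·…·T1 = [-2 0 0 0; 0 51/13 -21/13 0; 0 -15/26 18/13 0; 0 0 0 1]
det M = -9; M⁻¹ = [-1/2 0 0 0; 0 4/13 14/39 0; 0 5/39 34/39 0; 0 0 0 1]
M⁻¹ · (-7, -48/13, -135/26)ᵀ = (7/2, -3, -5)ᵀ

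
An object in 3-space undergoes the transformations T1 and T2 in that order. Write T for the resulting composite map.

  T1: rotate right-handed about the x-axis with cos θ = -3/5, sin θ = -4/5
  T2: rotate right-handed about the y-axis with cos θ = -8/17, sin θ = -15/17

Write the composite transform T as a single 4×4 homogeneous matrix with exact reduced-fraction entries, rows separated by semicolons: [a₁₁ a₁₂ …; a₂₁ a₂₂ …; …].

T = [-8/17 12/17 9/17 0; 0 -3/5 4/5 0; 15/17 32/85 24/85 0; 0 0 0 1]

T1 = [1 0 0 0; 0 -3/5 4/5 0; 0 -4/5 -3/5 0; 0 0 0 1]
T2·T1 = [-8/17 12/17 9/17 0; 0 -3/5 4/5 0; 15/17 32/85 24/85 0; 0 0 0 1]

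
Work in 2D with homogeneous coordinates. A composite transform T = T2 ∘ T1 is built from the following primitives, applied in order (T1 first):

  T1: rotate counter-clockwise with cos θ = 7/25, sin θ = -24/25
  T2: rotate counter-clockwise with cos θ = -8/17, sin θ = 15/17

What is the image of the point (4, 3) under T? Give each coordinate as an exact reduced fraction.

T1 rotate counter-clockwise with cos θ = 7/25, sin θ = -24/25: (4, 3) → (4, -3)
T2 rotate counter-clockwise with cos θ = -8/17, sin θ = 15/17: (4, -3) → (13/17, 84/17)

T(p) = (13/17, 84/17)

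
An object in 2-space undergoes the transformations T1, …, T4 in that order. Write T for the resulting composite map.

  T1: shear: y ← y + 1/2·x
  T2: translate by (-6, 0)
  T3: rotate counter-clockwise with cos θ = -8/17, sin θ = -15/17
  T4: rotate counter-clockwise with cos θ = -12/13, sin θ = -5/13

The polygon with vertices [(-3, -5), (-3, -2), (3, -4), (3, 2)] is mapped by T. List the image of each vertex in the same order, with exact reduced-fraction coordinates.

image vertices: (73/13, -249/26), (581/221, -4107/442), (487/221, -1425/442), (-49/13, -69/26)

T1 shear: y ← y + 1/2·x: (-3, -5) → (-3, -13/2); (-3, -2) → (-3, -7/2); (3, -4) → (3, -5/2); (3, 2) → (3, 7/2)
T2 translate by (-6, 0): (-3, -13/2) → (-9, -13/2); (-3, -7/2) → (-9, -7/2); (3, -5/2) → (-3, -5/2); (3, 7/2) → (-3, 7/2)
T3 rotate counter-clockwise with cos θ = -8/17, sin θ = -15/17: (-9, -13/2) → (-3/2, 11); (-9, -7/2) → (39/34, 163/17); (-3, -5/2) → (-27/34, 65/17); (-3, 7/2) → (9/2, 1)
T4 rotate counter-clockwise with cos θ = -12/13, sin θ = -5/13: (-3/2, 11) → (73/13, -249/26); (39/34, 163/17) → (581/221, -4107/442); (-27/34, 65/17) → (487/221, -1425/442); (9/2, 1) → (-49/13, -69/26)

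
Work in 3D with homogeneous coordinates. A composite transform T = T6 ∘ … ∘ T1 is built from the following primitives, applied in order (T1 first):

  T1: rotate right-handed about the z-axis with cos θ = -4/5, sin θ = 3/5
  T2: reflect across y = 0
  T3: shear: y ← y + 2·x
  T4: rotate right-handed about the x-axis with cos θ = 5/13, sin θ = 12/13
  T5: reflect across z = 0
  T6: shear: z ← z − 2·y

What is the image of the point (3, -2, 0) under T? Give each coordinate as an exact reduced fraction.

T1 rotate right-handed about the z-axis with cos θ = -4/5, sin θ = 3/5: (3, -2, 0) → (-6/5, 17/5, 0)
T2 reflect across y = 0: (-6/5, 17/5, 0) → (-6/5, -17/5, 0)
T3 shear: y ← y + 2·x: (-6/5, -17/5, 0) → (-6/5, -29/5, 0)
T4 rotate right-handed about the x-axis with cos θ = 5/13, sin θ = 12/13: (-6/5, -29/5, 0) → (-6/5, -29/13, -348/65)
T5 reflect across z = 0: (-6/5, -29/13, -348/65) → (-6/5, -29/13, 348/65)
T6 shear: z ← z − 2·y: (-6/5, -29/13, 348/65) → (-6/5, -29/13, 638/65)

T(p) = (-6/5, -29/13, 638/65)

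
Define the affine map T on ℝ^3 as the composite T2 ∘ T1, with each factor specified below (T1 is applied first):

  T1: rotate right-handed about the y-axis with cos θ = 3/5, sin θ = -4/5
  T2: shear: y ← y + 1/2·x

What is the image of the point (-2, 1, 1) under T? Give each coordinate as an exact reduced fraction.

T1 rotate right-handed about the y-axis with cos θ = 3/5, sin θ = -4/5: (-2, 1, 1) → (-2, 1, -1)
T2 shear: y ← y + 1/2·x: (-2, 1, -1) → (-2, 0, -1)

T(p) = (-2, 0, -1)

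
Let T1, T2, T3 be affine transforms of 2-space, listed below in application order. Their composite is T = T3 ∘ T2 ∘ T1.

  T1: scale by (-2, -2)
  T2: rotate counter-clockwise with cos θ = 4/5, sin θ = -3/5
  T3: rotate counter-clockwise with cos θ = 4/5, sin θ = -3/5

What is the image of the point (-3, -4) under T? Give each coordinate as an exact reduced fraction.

T1 scale by (-2, -2): (-3, -4) → (6, 8)
T2 rotate counter-clockwise with cos θ = 4/5, sin θ = -3/5: (6, 8) → (48/5, 14/5)
T3 rotate counter-clockwise with cos θ = 4/5, sin θ = -3/5: (48/5, 14/5) → (234/25, -88/25)

T(p) = (234/25, -88/25)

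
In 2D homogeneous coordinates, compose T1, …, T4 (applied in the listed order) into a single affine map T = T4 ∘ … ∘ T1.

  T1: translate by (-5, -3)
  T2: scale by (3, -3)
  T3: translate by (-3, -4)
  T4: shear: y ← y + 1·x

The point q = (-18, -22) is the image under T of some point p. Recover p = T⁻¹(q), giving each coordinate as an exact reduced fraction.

T1 = [1 0 -5; 0 1 -3; 0 0 1]
T2·T1 = [3 0 -15; 0 -3 9; 0 0 1]
T3·…·T1 = [3 0 -18; 0 -3 5; 0 0 1]
T4·…·T1 = [3 0 -18; 3 -3 -13; 0 0 1]
det M = -9; M⁻¹ = [1/3 0 6; 1/3 -1/3 5/3; 0 0 1]
M⁻¹ · (-18, -22)ᵀ = (0, 3)ᵀ

p = (0, 3)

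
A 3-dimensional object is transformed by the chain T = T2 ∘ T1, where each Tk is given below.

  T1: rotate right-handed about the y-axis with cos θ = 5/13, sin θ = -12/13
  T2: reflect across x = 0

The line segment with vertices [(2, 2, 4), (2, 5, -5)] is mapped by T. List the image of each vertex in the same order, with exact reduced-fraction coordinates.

T1 rotate right-handed about the y-axis with cos θ = 5/13, sin θ = -12/13: (2, 2, 4) → (-38/13, 2, 44/13); (2, 5, -5) → (70/13, 5, -1/13)
T2 reflect across x = 0: (-38/13, 2, 44/13) → (38/13, 2, 44/13); (70/13, 5, -1/13) → (-70/13, 5, -1/13)

image vertices: (38/13, 2, 44/13), (-70/13, 5, -1/13)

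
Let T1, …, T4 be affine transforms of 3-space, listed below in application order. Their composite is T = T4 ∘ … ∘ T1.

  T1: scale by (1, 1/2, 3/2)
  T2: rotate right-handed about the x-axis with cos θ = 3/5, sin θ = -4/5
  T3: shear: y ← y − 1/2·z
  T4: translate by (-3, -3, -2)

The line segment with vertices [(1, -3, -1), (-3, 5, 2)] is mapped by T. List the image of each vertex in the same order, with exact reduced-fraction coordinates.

T1 scale by (1, 1/2, 3/2): (1, -3, -1) → (1, -3/2, -3/2); (-3, 5, 2) → (-3, 5/2, 3)
T2 rotate right-handed about the x-axis with cos θ = 3/5, sin θ = -4/5: (1, -3/2, -3/2) → (1, -21/10, 3/10); (-3, 5/2, 3) → (-3, 39/10, -1/5)
T3 shear: y ← y − 1/2·z: (1, -21/10, 3/10) → (1, -9/4, 3/10); (-3, 39/10, -1/5) → (-3, 4, -1/5)
T4 translate by (-3, -3, -2): (1, -9/4, 3/10) → (-2, -21/4, -17/10); (-3, 4, -1/5) → (-6, 1, -11/5)

image vertices: (-2, -21/4, -17/10), (-6, 1, -11/5)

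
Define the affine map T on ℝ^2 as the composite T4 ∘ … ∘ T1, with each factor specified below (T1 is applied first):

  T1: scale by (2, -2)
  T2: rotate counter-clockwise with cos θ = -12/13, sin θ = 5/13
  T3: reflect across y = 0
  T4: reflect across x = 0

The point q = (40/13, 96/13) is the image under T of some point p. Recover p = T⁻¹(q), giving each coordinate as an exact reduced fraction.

p = (0, -4)

T1 = [2 0 0; 0 -2 0; 0 0 1]
T2·T1 = [-24/13 10/13 0; 10/13 24/13 0; 0 0 1]
T3·…·T1 = [-24/13 10/13 0; -10/13 -24/13 0; 0 0 1]
T4·…·T1 = [24/13 -10/13 0; -10/13 -24/13 0; 0 0 1]
det M = -4; M⁻¹ = [6/13 -5/26 0; -5/26 -6/13 0; 0 0 1]
M⁻¹ · (40/13, 96/13)ᵀ = (0, -4)ᵀ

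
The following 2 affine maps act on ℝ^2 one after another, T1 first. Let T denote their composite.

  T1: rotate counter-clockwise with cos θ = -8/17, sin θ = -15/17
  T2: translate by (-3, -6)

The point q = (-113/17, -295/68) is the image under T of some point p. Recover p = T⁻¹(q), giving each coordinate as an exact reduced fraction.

T1 = [-8/17 15/17 0; -15/17 -8/17 0; 0 0 1]
T2·T1 = [-8/17 15/17 -3; -15/17 -8/17 -6; 0 0 1]
det M = 1; M⁻¹ = [-8/17 -15/17 -114/17; 15/17 -8/17 -3/17; 0 0 1]
M⁻¹ · (-113/17, -295/68)ᵀ = (1/4, -4)ᵀ

p = (1/4, -4)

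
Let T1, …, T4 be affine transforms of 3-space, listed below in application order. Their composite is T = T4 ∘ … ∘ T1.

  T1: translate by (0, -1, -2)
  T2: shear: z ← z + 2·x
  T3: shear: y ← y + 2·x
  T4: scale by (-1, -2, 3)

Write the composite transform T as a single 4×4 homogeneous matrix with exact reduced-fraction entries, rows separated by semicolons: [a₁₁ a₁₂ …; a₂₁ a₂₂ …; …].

T = [-1 0 0 0; -4 -2 0 2; 6 0 3 -6; 0 0 0 1]

T1 = [1 0 0 0; 0 1 0 -1; 0 0 1 -2; 0 0 0 1]
T2·T1 = [1 0 0 0; 0 1 0 -1; 2 0 1 -2; 0 0 0 1]
T3·…·T1 = [1 0 0 0; 2 1 0 -1; 2 0 1 -2; 0 0 0 1]
T4·…·T1 = [-1 0 0 0; -4 -2 0 2; 6 0 3 -6; 0 0 0 1]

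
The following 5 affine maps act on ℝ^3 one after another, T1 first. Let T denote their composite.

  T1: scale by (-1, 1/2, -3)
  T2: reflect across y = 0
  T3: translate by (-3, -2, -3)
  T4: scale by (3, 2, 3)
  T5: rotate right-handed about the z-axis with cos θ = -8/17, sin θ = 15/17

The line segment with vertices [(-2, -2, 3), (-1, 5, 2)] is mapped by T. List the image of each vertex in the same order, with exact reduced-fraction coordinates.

image vertices: (54/17, -29/17, -36), (183/17, -18/17, -27)

T1 scale by (-1, 1/2, -3): (-2, -2, 3) → (2, -1, -9); (-1, 5, 2) → (1, 5/2, -6)
T2 reflect across y = 0: (2, -1, -9) → (2, 1, -9); (1, 5/2, -6) → (1, -5/2, -6)
T3 translate by (-3, -2, -3): (2, 1, -9) → (-1, -1, -12); (1, -5/2, -6) → (-2, -9/2, -9)
T4 scale by (3, 2, 3): (-1, -1, -12) → (-3, -2, -36); (-2, -9/2, -9) → (-6, -9, -27)
T5 rotate right-handed about the z-axis with cos θ = -8/17, sin θ = 15/17: (-3, -2, -36) → (54/17, -29/17, -36); (-6, -9, -27) → (183/17, -18/17, -27)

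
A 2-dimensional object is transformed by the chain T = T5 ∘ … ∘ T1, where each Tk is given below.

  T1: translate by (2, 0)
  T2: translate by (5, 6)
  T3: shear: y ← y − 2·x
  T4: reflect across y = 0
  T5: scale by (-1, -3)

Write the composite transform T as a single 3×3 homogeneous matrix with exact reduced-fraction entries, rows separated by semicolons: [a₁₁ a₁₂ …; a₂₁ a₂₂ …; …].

T1 = [1 0 2; 0 1 0; 0 0 1]
T2·T1 = [1 0 7; 0 1 6; 0 0 1]
T3·…·T1 = [1 0 7; -2 1 -8; 0 0 1]
T4·…·T1 = [1 0 7; 2 -1 8; 0 0 1]
T5·…·T1 = [-1 0 -7; -6 3 -24; 0 0 1]

T = [-1 0 -7; -6 3 -24; 0 0 1]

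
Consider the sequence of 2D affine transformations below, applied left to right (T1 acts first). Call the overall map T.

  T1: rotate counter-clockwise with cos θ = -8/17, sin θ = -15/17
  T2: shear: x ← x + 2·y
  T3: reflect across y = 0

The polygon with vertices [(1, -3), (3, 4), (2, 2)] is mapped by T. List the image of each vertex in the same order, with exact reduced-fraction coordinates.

image vertices: (-35/17, -9/17), (-118/17, 77/17), (-78/17, 46/17)

T1 rotate counter-clockwise with cos θ = -8/17, sin θ = -15/17: (1, -3) → (-53/17, 9/17); (3, 4) → (36/17, -77/17); (2, 2) → (14/17, -46/17)
T2 shear: x ← x + 2·y: (-53/17, 9/17) → (-35/17, 9/17); (36/17, -77/17) → (-118/17, -77/17); (14/17, -46/17) → (-78/17, -46/17)
T3 reflect across y = 0: (-35/17, 9/17) → (-35/17, -9/17); (-118/17, -77/17) → (-118/17, 77/17); (-78/17, -46/17) → (-78/17, 46/17)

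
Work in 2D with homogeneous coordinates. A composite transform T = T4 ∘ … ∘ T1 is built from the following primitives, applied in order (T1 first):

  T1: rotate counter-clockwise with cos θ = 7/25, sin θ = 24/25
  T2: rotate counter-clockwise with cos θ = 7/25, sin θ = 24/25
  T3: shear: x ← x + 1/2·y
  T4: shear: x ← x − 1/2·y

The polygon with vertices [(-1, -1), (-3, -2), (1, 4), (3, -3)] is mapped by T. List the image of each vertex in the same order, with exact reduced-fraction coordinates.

T1 rotate counter-clockwise with cos θ = 7/25, sin θ = 24/25: (-1, -1) → (17/25, -31/25); (-3, -2) → (27/25, -86/25); (1, 4) → (-89/25, 52/25); (3, -3) → (93/25, 51/25)
T2 rotate counter-clockwise with cos θ = 7/25, sin θ = 24/25: (17/25, -31/25) → (863/625, 191/625); (27/25, -86/25) → (2253/625, 46/625); (-89/25, 52/25) → (-1871/625, -1772/625); (93/25, 51/25) → (-573/625, 2589/625)
T3 shear: x ← x + 1/2·y: (863/625, 191/625) → (1917/1250, 191/625); (2253/625, 46/625) → (2276/625, 46/625); (-1871/625, -1772/625) → (-2757/625, -1772/625); (-573/625, 2589/625) → (1443/1250, 2589/625)
T4 shear: x ← x − 1/2·y: (1917/1250, 191/625) → (863/625, 191/625); (2276/625, 46/625) → (2253/625, 46/625); (-2757/625, -1772/625) → (-1871/625, -1772/625); (1443/1250, 2589/625) → (-573/625, 2589/625)

image vertices: (863/625, 191/625), (2253/625, 46/625), (-1871/625, -1772/625), (-573/625, 2589/625)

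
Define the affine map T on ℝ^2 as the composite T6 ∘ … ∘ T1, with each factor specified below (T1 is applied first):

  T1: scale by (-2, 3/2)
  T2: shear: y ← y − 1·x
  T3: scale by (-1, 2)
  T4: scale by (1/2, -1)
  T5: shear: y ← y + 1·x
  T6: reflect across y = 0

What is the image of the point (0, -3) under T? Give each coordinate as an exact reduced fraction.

T(p) = (0, -9)

T1 scale by (-2, 3/2): (0, -3) → (0, -9/2)
T2 shear: y ← y − 1·x: (0, -9/2) → (0, -9/2)
T3 scale by (-1, 2): (0, -9/2) → (0, -9)
T4 scale by (1/2, -1): (0, -9) → (0, 9)
T5 shear: y ← y + 1·x: (0, 9) → (0, 9)
T6 reflect across y = 0: (0, 9) → (0, -9)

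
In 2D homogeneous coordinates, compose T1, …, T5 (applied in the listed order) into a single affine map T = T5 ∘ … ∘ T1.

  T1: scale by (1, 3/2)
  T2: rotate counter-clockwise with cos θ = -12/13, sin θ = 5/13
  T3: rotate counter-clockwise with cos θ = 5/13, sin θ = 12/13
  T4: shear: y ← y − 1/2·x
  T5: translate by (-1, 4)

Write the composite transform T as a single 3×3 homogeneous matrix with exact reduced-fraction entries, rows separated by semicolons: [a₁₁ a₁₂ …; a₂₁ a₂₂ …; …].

T1 = [1 0 0; 0 3/2 0; 0 0 1]
T2·T1 = [-12/13 -15/26 0; 5/13 -18/13 0; 0 0 1]
T3·…·T1 = [-120/169 357/338 0; -119/169 -180/169 0; 0 0 1]
T4·…·T1 = [-120/169 357/338 0; -59/169 -1077/676 0; 0 0 1]
T5·…·T1 = [-120/169 357/338 -1; -59/169 -1077/676 4; 0 0 1]

T = [-120/169 357/338 -1; -59/169 -1077/676 4; 0 0 1]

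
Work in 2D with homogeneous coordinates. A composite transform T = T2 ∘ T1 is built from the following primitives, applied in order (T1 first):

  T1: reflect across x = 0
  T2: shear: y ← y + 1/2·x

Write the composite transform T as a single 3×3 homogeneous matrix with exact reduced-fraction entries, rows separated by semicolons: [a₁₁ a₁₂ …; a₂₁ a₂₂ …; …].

T1 = [-1 0 0; 0 1 0; 0 0 1]
T2·T1 = [-1 0 0; -1/2 1 0; 0 0 1]

T = [-1 0 0; -1/2 1 0; 0 0 1]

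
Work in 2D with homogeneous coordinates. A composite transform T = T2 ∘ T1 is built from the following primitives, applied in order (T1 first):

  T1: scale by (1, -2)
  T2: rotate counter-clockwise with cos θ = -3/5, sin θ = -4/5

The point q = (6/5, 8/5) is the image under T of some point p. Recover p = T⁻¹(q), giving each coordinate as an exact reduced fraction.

T1 = [1 0 0; 0 -2 0; 0 0 1]
T2·T1 = [-3/5 -8/5 0; -4/5 6/5 0; 0 0 1]
det M = -2; M⁻¹ = [-3/5 -4/5 0; -2/5 3/10 0; 0 0 1]
M⁻¹ · (6/5, 8/5)ᵀ = (-2, 0)ᵀ

p = (-2, 0)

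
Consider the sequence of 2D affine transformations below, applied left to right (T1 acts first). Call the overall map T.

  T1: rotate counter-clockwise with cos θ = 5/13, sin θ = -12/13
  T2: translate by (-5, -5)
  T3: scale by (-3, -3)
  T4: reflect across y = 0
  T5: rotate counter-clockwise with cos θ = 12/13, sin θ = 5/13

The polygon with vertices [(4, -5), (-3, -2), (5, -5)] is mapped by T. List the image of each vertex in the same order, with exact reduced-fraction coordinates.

image vertices: (450/13, -261/13), (333/13, 12/13), (450/13, -300/13)

T1 rotate counter-clockwise with cos θ = 5/13, sin θ = -12/13: (4, -5) → (-40/13, -73/13); (-3, -2) → (-3, 2); (5, -5) → (-35/13, -85/13)
T2 translate by (-5, -5): (-40/13, -73/13) → (-105/13, -138/13); (-3, 2) → (-8, -3); (-35/13, -85/13) → (-100/13, -150/13)
T3 scale by (-3, -3): (-105/13, -138/13) → (315/13, 414/13); (-8, -3) → (24, 9); (-100/13, -150/13) → (300/13, 450/13)
T4 reflect across y = 0: (315/13, 414/13) → (315/13, -414/13); (24, 9) → (24, -9); (300/13, 450/13) → (300/13, -450/13)
T5 rotate counter-clockwise with cos θ = 12/13, sin θ = 5/13: (315/13, -414/13) → (450/13, -261/13); (24, -9) → (333/13, 12/13); (300/13, -450/13) → (450/13, -300/13)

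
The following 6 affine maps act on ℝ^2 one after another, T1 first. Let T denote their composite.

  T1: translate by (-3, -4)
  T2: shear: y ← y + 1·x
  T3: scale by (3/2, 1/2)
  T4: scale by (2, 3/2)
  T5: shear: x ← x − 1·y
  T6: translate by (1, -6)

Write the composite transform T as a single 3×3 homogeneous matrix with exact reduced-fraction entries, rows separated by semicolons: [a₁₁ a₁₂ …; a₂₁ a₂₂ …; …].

T1 = [1 0 -3; 0 1 -4; 0 0 1]
T2·T1 = [1 0 -3; 1 1 -7; 0 0 1]
T3·…·T1 = [3/2 0 -9/2; 1/2 1/2 -7/2; 0 0 1]
T4·…·T1 = [3 0 -9; 3/4 3/4 -21/4; 0 0 1]
T5·…·T1 = [9/4 -3/4 -15/4; 3/4 3/4 -21/4; 0 0 1]
T6·…·T1 = [9/4 -3/4 -11/4; 3/4 3/4 -45/4; 0 0 1]

T = [9/4 -3/4 -11/4; 3/4 3/4 -45/4; 0 0 1]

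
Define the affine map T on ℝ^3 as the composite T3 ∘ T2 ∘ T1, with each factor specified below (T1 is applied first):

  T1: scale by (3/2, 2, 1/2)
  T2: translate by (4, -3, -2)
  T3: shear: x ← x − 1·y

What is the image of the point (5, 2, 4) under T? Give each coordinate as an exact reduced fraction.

T(p) = (21/2, 1, 0)

T1 scale by (3/2, 2, 1/2): (5, 2, 4) → (15/2, 4, 2)
T2 translate by (4, -3, -2): (15/2, 4, 2) → (23/2, 1, 0)
T3 shear: x ← x − 1·y: (23/2, 1, 0) → (21/2, 1, 0)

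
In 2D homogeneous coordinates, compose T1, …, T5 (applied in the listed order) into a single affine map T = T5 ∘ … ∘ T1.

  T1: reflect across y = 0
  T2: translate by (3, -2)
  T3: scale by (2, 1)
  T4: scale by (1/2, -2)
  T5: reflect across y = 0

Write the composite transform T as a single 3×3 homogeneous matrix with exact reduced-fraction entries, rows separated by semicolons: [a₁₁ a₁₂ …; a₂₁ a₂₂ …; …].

T = [1 0 3; 0 -2 -4; 0 0 1]

T1 = [1 0 0; 0 -1 0; 0 0 1]
T2·T1 = [1 0 3; 0 -1 -2; 0 0 1]
T3·…·T1 = [2 0 6; 0 -1 -2; 0 0 1]
T4·…·T1 = [1 0 3; 0 2 4; 0 0 1]
T5·…·T1 = [1 0 3; 0 -2 -4; 0 0 1]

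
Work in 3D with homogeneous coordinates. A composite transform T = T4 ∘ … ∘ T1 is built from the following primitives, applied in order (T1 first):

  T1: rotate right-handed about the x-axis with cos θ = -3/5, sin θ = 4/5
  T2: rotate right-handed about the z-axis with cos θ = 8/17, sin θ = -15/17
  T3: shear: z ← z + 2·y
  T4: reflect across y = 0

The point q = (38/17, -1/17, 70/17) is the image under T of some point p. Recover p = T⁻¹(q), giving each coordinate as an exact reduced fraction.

p = (1, 2, -4)

T1 = [1 0 0 0; 0 -3/5 -4/5 0; 0 4/5 -3/5 0; 0 0 0 1]
T2·T1 = [8/17 -9/17 -12/17 0; -15/17 -24/85 -32/85 0; 0 4/5 -3/5 0; 0 0 0 1]
T3·…·T1 = [8/17 -9/17 -12/17 0; -15/17 -24/85 -32/85 0; -30/17 4/17 -23/17 0; 0 0 0 1]
T4·…·T1 = [8/17 -9/17 -12/17 0; 15/17 24/85 32/85 0; -30/17 4/17 -23/17 0; 0 0 0 1]
det M = -1; M⁻¹ = [8/17 15/17 0 0; -9/17 32/17 4/5 0; -12/17 -14/17 -3/5 0; 0 0 0 1]
M⁻¹ · (38/17, -1/17, 70/17)ᵀ = (1, 2, -4)ᵀ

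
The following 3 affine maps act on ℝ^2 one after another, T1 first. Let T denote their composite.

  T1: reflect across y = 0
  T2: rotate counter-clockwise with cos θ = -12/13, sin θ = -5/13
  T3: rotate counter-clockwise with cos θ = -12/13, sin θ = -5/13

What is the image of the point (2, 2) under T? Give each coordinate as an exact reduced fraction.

T(p) = (478/169, 2/169)

T1 reflect across y = 0: (2, 2) → (2, -2)
T2 rotate counter-clockwise with cos θ = -12/13, sin θ = -5/13: (2, -2) → (-34/13, 14/13)
T3 rotate counter-clockwise with cos θ = -12/13, sin θ = -5/13: (-34/13, 14/13) → (478/169, 2/169)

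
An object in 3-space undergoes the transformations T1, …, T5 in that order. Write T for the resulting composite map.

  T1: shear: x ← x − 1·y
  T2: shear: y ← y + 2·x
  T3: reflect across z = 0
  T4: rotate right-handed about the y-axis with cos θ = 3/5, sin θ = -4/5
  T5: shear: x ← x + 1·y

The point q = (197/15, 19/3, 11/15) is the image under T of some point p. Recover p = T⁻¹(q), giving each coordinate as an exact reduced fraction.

T1 = [1 -1 0 0; 0 1 0 0; 0 0 1 0; 0 0 0 1]
T2·T1 = [1 -1 0 0; 2 -1 0 0; 0 0 1 0; 0 0 0 1]
T3·…·T1 = [1 -1 0 0; 2 -1 0 0; 0 0 -1 0; 0 0 0 1]
T4·…·T1 = [3/5 -3/5 4/5 0; 2 -1 0 0; 4/5 -4/5 -3/5 0; 0 0 0 1]
T5·…·T1 = [13/5 -8/5 4/5 0; 2 -1 0 0; 4/5 -4/5 -3/5 0; 0 0 0 1]
det M = -1; M⁻¹ = [-3/5 8/5 -4/5 0; -6/5 11/5 -8/5 0; 4/5 -4/5 -3/5 0; 0 0 0 1]
M⁻¹ · (197/15, 19/3, 11/15)ᵀ = (5/3, -3, 5)ᵀ

p = (5/3, -3, 5)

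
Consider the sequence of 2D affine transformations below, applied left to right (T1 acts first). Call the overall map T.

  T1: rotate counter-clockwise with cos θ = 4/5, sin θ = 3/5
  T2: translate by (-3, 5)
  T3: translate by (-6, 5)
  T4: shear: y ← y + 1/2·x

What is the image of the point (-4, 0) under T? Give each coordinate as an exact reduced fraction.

T1 rotate counter-clockwise with cos θ = 4/5, sin θ = 3/5: (-4, 0) → (-16/5, -12/5)
T2 translate by (-3, 5): (-16/5, -12/5) → (-31/5, 13/5)
T3 translate by (-6, 5): (-31/5, 13/5) → (-61/5, 38/5)
T4 shear: y ← y + 1/2·x: (-61/5, 38/5) → (-61/5, 3/2)

T(p) = (-61/5, 3/2)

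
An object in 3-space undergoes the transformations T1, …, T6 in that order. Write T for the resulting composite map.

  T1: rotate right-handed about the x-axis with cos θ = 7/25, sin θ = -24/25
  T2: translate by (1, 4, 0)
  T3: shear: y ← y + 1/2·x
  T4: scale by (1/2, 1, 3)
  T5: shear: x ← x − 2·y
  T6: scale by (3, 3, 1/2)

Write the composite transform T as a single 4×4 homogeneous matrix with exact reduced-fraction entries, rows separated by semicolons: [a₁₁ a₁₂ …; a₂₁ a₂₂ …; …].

T1 = [1 0 0 0; 0 7/25 24/25 0; 0 -24/25 7/25 0; 0 0 0 1]
T2·T1 = [1 0 0 1; 0 7/25 24/25 4; 0 -24/25 7/25 0; 0 0 0 1]
T3·…·T1 = [1 0 0 1; 1/2 7/25 24/25 9/2; 0 -24/25 7/25 0; 0 0 0 1]
T4·…·T1 = [1/2 0 0 1/2; 1/2 7/25 24/25 9/2; 0 -72/25 21/25 0; 0 0 0 1]
T5·…·T1 = [-1/2 -14/25 -48/25 -17/2; 1/2 7/25 24/25 9/2; 0 -72/25 21/25 0; 0 0 0 1]
T6·…·T1 = [-3/2 -42/25 -144/25 -51/2; 3/2 21/25 72/25 27/2; 0 -36/25 21/50 0; 0 0 0 1]

T = [-3/2 -42/25 -144/25 -51/2; 3/2 21/25 72/25 27/2; 0 -36/25 21/50 0; 0 0 0 1]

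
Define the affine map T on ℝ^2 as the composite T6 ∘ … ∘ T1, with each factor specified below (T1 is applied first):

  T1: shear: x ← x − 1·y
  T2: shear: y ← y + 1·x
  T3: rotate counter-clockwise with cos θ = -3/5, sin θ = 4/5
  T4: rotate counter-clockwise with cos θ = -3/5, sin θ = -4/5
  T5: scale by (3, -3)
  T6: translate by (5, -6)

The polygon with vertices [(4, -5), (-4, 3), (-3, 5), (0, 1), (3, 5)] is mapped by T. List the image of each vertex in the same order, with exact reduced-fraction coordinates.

image vertices: (32, -18), (-16, 6), (-19, 3), (2, -6), (-1, -15)

T1 shear: x ← x − 1·y: (4, -5) → (9, -5); (-4, 3) → (-7, 3); (-3, 5) → (-8, 5); (0, 1) → (-1, 1); (3, 5) → (-2, 5)
T2 shear: y ← y + 1·x: (9, -5) → (9, 4); (-7, 3) → (-7, -4); (-8, 5) → (-8, -3); (-1, 1) → (-1, 0); (-2, 5) → (-2, 3)
T3 rotate counter-clockwise with cos θ = -3/5, sin θ = 4/5: (9, 4) → (-43/5, 24/5); (-7, -4) → (37/5, -16/5); (-8, -3) → (36/5, -23/5); (-1, 0) → (3/5, -4/5); (-2, 3) → (-6/5, -17/5)
T4 rotate counter-clockwise with cos θ = -3/5, sin θ = -4/5: (-43/5, 24/5) → (9, 4); (37/5, -16/5) → (-7, -4); (36/5, -23/5) → (-8, -3); (3/5, -4/5) → (-1, 0); (-6/5, -17/5) → (-2, 3)
T5 scale by (3, -3): (9, 4) → (27, -12); (-7, -4) → (-21, 12); (-8, -3) → (-24, 9); (-1, 0) → (-3, 0); (-2, 3) → (-6, -9)
T6 translate by (5, -6): (27, -12) → (32, -18); (-21, 12) → (-16, 6); (-24, 9) → (-19, 3); (-3, 0) → (2, -6); (-6, -9) → (-1, -15)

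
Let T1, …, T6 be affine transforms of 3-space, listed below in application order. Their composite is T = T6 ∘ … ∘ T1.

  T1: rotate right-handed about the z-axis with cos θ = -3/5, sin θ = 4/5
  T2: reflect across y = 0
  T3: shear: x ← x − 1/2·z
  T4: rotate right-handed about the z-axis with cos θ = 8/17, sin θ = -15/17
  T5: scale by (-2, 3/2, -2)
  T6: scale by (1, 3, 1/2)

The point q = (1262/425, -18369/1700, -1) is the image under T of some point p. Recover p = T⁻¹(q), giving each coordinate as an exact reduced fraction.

T1 = [-3/5 -4/5 0 0; 4/5 -3/5 0 0; 0 0 1 0; 0 0 0 1]
T2·T1 = [-3/5 -4/5 0 0; -4/5 3/5 0 0; 0 0 1 0; 0 0 0 1]
T3·…·T1 = [-3/5 -4/5 -1/2 0; -4/5 3/5 0 0; 0 0 1 0; 0 0 0 1]
T4·…·T1 = [-84/85 13/85 -4/17 0; 13/85 84/85 15/34 0; 0 0 1 0; 0 0 0 1]
T5·…·T1 = [168/85 -26/85 8/17 0; 39/170 126/85 45/68 0; 0 0 -2 0; 0 0 0 1]
T6·…·T1 = [168/85 -26/85 8/17 0; 117/170 378/85 135/68 0; 0 0 -1 0; 0 0 0 1]
det M = -9; M⁻¹ = [42/85 26/765 3/10 0; -13/170 56/255 2/5 0; 0 0 -1 0; 0 0 0 1]
M⁻¹ · (1262/425, -18369/1700, -1)ᵀ = (4/5, -3, 1)ᵀ

p = (4/5, -3, 1)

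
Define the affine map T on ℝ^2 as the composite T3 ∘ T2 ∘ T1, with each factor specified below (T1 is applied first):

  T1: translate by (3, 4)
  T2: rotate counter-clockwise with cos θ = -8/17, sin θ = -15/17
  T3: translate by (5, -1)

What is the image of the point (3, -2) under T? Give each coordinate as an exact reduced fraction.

T(p) = (67/17, -123/17)

T1 translate by (3, 4): (3, -2) → (6, 2)
T2 rotate counter-clockwise with cos θ = -8/17, sin θ = -15/17: (6, 2) → (-18/17, -106/17)
T3 translate by (5, -1): (-18/17, -106/17) → (67/17, -123/17)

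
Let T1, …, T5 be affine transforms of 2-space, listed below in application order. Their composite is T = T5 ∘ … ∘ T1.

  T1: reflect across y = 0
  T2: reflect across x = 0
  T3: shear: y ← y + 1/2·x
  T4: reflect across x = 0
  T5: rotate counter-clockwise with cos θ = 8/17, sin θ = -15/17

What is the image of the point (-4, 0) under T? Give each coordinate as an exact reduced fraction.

T(p) = (-2/17, 76/17)

T1 reflect across y = 0: (-4, 0) → (-4, 0)
T2 reflect across x = 0: (-4, 0) → (4, 0)
T3 shear: y ← y + 1/2·x: (4, 0) → (4, 2)
T4 reflect across x = 0: (4, 2) → (-4, 2)
T5 rotate counter-clockwise with cos θ = 8/17, sin θ = -15/17: (-4, 2) → (-2/17, 76/17)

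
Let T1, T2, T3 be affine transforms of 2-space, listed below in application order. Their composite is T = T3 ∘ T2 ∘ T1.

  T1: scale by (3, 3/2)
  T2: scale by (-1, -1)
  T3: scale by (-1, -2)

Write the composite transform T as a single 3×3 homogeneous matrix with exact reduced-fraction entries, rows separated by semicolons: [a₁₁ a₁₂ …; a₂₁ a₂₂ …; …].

T = [3 0 0; 0 3 0; 0 0 1]

T1 = [3 0 0; 0 3/2 0; 0 0 1]
T2·T1 = [-3 0 0; 0 -3/2 0; 0 0 1]
T3·…·T1 = [3 0 0; 0 3 0; 0 0 1]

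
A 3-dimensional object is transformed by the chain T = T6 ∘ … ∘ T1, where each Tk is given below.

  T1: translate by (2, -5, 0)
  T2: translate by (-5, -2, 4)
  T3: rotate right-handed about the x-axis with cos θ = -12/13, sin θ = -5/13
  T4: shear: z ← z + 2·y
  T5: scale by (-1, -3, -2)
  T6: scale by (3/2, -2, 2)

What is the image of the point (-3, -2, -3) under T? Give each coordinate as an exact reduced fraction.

T(p) = (9, 678/13, -1036/13)

T1 translate by (2, -5, 0): (-3, -2, -3) → (-1, -7, -3)
T2 translate by (-5, -2, 4): (-1, -7, -3) → (-6, -9, 1)
T3 rotate right-handed about the x-axis with cos θ = -12/13, sin θ = -5/13: (-6, -9, 1) → (-6, 113/13, 33/13)
T4 shear: z ← z + 2·y: (-6, 113/13, 33/13) → (-6, 113/13, 259/13)
T5 scale by (-1, -3, -2): (-6, 113/13, 259/13) → (6, -339/13, -518/13)
T6 scale by (3/2, -2, 2): (6, -339/13, -518/13) → (9, 678/13, -1036/13)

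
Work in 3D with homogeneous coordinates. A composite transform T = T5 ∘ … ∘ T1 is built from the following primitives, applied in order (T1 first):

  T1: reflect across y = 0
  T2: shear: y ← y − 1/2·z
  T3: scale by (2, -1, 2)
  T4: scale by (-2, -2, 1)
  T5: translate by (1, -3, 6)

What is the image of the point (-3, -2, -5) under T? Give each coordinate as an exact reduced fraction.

T(p) = (13, 6, -4)

T1 reflect across y = 0: (-3, -2, -5) → (-3, 2, -5)
T2 shear: y ← y − 1/2·z: (-3, 2, -5) → (-3, 9/2, -5)
T3 scale by (2, -1, 2): (-3, 9/2, -5) → (-6, -9/2, -10)
T4 scale by (-2, -2, 1): (-6, -9/2, -10) → (12, 9, -10)
T5 translate by (1, -3, 6): (12, 9, -10) → (13, 6, -4)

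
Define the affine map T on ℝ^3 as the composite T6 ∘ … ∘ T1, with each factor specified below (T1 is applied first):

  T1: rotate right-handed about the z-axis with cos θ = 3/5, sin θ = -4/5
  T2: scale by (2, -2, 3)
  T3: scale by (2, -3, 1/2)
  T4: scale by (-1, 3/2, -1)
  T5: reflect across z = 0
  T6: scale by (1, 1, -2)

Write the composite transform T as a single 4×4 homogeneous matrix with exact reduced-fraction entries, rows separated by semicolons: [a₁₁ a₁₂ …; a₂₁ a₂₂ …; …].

T1 = [3/5 4/5 0 0; -4/5 3/5 0 0; 0 0 1 0; 0 0 0 1]
T2·T1 = [6/5 8/5 0 0; 8/5 -6/5 0 0; 0 0 3 0; 0 0 0 1]
T3·…·T1 = [12/5 16/5 0 0; -24/5 18/5 0 0; 0 0 3/2 0; 0 0 0 1]
T4·…·T1 = [-12/5 -16/5 0 0; -36/5 27/5 0 0; 0 0 -3/2 0; 0 0 0 1]
T5·…·T1 = [-12/5 -16/5 0 0; -36/5 27/5 0 0; 0 0 3/2 0; 0 0 0 1]
T6·…·T1 = [-12/5 -16/5 0 0; -36/5 27/5 0 0; 0 0 -3 0; 0 0 0 1]

T = [-12/5 -16/5 0 0; -36/5 27/5 0 0; 0 0 -3 0; 0 0 0 1]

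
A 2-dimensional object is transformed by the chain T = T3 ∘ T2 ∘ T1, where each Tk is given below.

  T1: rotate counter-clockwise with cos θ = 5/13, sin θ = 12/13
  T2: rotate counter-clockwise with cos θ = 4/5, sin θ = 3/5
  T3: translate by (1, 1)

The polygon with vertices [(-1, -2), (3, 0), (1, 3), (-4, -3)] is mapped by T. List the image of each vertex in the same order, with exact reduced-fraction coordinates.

T1 rotate counter-clockwise with cos θ = 5/13, sin θ = 12/13: (-1, -2) → (19/13, -22/13); (3, 0) → (15/13, 36/13); (1, 3) → (-31/13, 27/13); (-4, -3) → (16/13, -63/13)
T2 rotate counter-clockwise with cos θ = 4/5, sin θ = 3/5: (19/13, -22/13) → (142/65, -31/65); (15/13, 36/13) → (-48/65, 189/65); (-31/13, 27/13) → (-41/13, 3/13); (16/13, -63/13) → (253/65, -204/65)
T3 translate by (1, 1): (142/65, -31/65) → (207/65, 34/65); (-48/65, 189/65) → (17/65, 254/65); (-41/13, 3/13) → (-28/13, 16/13); (253/65, -204/65) → (318/65, -139/65)

image vertices: (207/65, 34/65), (17/65, 254/65), (-28/13, 16/13), (318/65, -139/65)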